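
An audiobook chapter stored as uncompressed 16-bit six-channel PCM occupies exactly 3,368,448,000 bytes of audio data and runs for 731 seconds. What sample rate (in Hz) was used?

384,000 Hz

Bytes = sample_rate × seconds × bytes_per_sample × channels.
sample_rate = 3,368,448,000 / (731 × 2 × 6) = 3,368,448,000 / 8,772 = 384,000 Hz.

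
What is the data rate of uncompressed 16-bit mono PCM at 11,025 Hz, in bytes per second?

Bit rate = 11,025 × 16 × 1 = 176,400 bits/s.
176,400 / 8 = 22,050 bytes/s.

22,050 bytes/s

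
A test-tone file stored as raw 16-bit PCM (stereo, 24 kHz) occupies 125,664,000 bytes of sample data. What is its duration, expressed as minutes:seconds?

21:49

Byte rate = 24,000 × 2 × 2 = 96,000 bytes/s.
Duration = 125,664,000 / 96,000 = 1,309 s.
1,309 s = 21:49.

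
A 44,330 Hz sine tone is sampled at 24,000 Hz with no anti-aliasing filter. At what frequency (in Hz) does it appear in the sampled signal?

3,670 Hz

Nyquist = 24,000/2 = 12,000 Hz; 44,330 Hz exceeds it.
Alias = |44,330 − 2×24,000| = |44,330 − 48,000| = 3,670 Hz.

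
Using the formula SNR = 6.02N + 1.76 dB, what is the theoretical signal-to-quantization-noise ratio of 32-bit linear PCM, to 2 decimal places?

6.02 × 32 + 1.76 = 194.40 dB.

194.40 dB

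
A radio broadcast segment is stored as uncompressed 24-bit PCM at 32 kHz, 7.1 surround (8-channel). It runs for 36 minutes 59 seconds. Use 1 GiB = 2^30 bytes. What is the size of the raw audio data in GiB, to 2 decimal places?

1.59 GiB

Duration = 36 minutes 59 seconds = 2,219 s.
Bytes = 32,000 samples/s × 2,219 s × 3 bytes/sample × 8 ch = 1,704,192,000 bytes.
1,704,192,000 / 1,073,741,824 = 1.59 GiB.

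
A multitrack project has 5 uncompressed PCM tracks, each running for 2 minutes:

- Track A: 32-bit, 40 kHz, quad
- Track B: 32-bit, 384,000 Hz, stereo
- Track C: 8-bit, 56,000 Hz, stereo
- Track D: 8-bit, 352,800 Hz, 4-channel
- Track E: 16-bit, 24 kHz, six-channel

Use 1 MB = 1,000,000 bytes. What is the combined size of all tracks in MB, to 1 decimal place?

2 minutes = 120 s.
Track A: 40,000 × 120 × 4 × 4 = 76,800,000 bytes.
Track B: 384,000 × 120 × 4 × 2 = 368,640,000 bytes.
Track C: 56,000 × 120 × 1 × 2 = 13,440,000 bytes.
Track D: 352,800 × 120 × 1 × 4 = 169,344,000 bytes.
Track E: 24,000 × 120 × 2 × 6 = 34,560,000 bytes.
Total = 662,784,000 bytes = 662.8 MB.

662.8 MB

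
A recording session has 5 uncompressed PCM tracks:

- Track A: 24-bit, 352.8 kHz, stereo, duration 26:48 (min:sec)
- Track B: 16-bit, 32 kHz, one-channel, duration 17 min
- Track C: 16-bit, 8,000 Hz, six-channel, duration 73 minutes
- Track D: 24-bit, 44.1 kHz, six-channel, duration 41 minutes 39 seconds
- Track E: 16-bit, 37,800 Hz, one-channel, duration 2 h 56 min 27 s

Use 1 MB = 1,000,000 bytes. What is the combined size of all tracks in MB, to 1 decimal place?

6673.7 MB

Track A: 26:48 (min:sec) = 1,608 s; 352,800 × 1,608 × 3 × 2 = 3,403,814,400 bytes.
Track B: 17 min = 1,020 s; 32,000 × 1,020 × 2 × 1 = 65,280,000 bytes.
Track C: 73 minutes = 4,380 s; 8,000 × 4,380 × 2 × 6 = 420,480,000 bytes.
Track D: 41 minutes 39 seconds = 2,499 s; 44,100 × 2,499 × 3 × 6 = 1,983,706,200 bytes.
Track E: 2 h 56 min 27 s = 10,587 s; 37,800 × 10,587 × 2 × 1 = 800,377,200 bytes.
Total = 6,673,657,800 bytes = 6673.7 MB.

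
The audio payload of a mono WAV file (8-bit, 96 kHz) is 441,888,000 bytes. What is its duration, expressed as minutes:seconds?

Byte rate = 96,000 × 1 × 1 = 96,000 bytes/s.
Duration = 441,888,000 / 96,000 = 4,603 s.
4,603 s = 76:43.

76:43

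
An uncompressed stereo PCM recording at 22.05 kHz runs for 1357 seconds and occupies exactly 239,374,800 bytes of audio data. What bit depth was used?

32 bits

Bytes per sample = 239,374,800 / (22,050 × 1,357 × 2) = 239,374,800 / 59,843,700 = 4.
Bit depth = 4 × 8 = 32 bits.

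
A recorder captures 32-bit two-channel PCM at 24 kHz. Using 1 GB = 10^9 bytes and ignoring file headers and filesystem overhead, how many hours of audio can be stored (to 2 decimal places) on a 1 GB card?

1.45 hours

Uncompressed byte rate = 24,000 × 4 × 2 = 192,000 bytes/s.
Capacity = 1 × 1,000,000,000 = 1,000,000,000 bytes.
1,000,000,000 / 192,000 ≈ 5208.33 s → 1.45 hours.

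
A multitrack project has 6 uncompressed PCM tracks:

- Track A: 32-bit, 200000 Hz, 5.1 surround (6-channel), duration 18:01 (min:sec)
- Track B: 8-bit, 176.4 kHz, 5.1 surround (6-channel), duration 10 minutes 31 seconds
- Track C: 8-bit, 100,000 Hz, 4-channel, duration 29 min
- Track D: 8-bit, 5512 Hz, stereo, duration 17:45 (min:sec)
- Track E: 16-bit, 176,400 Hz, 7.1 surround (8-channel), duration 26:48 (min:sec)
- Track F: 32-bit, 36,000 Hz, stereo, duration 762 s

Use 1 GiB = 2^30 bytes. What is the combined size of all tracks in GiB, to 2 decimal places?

Track A: 18:01 (min:sec) = 1,081 s; 200,000 × 1,081 × 4 × 6 = 5,188,800,000 bytes.
Track B: 10 minutes 31 seconds = 631 s; 176,400 × 631 × 1 × 6 = 667,850,400 bytes.
Track C: 29 min = 1,740 s; 100,000 × 1,740 × 1 × 4 = 696,000,000 bytes.
Track D: 17:45 (min:sec) = 1,065 s; 5,512 × 1,065 × 1 × 2 = 11,740,560 bytes.
Track E: 26:48 (min:sec) = 1,608 s; 176,400 × 1,608 × 2 × 8 = 4,538,419,200 bytes.
Track F: 36,000 × 762 × 4 × 2 = 219,456,000 bytes.
Total = 11,322,266,160 bytes = 10.54 GiB.

10.54 GiB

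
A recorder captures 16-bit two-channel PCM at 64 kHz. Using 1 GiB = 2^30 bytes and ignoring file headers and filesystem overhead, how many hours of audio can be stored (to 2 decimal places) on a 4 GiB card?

Uncompressed byte rate = 64,000 × 2 × 2 = 256,000 bytes/s.
Capacity = 4 × 1,073,741,824 = 4,294,967,296 bytes.
4,294,967,296 / 256,000 ≈ 16777.22 s → 4.66 hours.

4.66 hours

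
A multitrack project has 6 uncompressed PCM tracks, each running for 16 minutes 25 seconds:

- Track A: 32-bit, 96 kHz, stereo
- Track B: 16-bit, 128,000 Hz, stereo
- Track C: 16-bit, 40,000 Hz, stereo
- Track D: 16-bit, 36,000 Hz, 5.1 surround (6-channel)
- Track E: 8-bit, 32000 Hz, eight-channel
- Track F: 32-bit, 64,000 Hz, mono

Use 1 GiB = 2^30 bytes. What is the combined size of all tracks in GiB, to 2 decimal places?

2.19 GiB

16 minutes 25 seconds = 985 s.
Track A: 96,000 × 985 × 4 × 2 = 756,480,000 bytes.
Track B: 128,000 × 985 × 2 × 2 = 504,320,000 bytes.
Track C: 40,000 × 985 × 2 × 2 = 157,600,000 bytes.
Track D: 36,000 × 985 × 2 × 6 = 425,520,000 bytes.
Track E: 32,000 × 985 × 1 × 8 = 252,160,000 bytes.
Track F: 64,000 × 985 × 4 × 1 = 252,160,000 bytes.
Total = 2,348,240,000 bytes = 2.19 GiB.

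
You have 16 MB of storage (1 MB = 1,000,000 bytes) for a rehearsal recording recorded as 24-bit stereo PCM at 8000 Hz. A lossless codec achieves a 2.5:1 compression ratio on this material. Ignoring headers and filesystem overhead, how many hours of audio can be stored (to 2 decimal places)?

0.23 hours

Uncompressed byte rate = 8,000 × 3 × 2 = 48,000 bytes/s.
After 2.5:1 compression, effective rate ≈ 19200 bytes/s.
Capacity = 16 × 1,000,000 = 16,000,000 bytes.
16,000,000 / effective rate ≈ 833.33 s → 0.23 hours.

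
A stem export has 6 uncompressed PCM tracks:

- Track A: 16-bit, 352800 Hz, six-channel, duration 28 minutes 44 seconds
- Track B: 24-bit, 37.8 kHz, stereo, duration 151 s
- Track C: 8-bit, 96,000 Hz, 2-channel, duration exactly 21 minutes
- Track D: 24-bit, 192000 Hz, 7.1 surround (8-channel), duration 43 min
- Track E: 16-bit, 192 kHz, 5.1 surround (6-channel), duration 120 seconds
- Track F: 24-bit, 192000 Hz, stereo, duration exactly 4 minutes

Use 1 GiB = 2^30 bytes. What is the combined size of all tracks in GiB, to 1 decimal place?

18.6 GiB

Track A: 28 minutes 44 seconds = 1,724 s; 352,800 × 1,724 × 2 × 6 = 7,298,726,400 bytes.
Track B: 37,800 × 151 × 3 × 2 = 34,246,800 bytes.
Track C: exactly 21 minutes = 1,260 s; 96,000 × 1,260 × 1 × 2 = 241,920,000 bytes.
Track D: 43 min = 2,580 s; 192,000 × 2,580 × 3 × 8 = 11,888,640,000 bytes.
Track E: 192,000 × 120 × 2 × 6 = 276,480,000 bytes.
Track F: exactly 4 minutes = 240 s; 192,000 × 240 × 3 × 2 = 276,480,000 bytes.
Total = 20,016,493,200 bytes = 18.6 GiB.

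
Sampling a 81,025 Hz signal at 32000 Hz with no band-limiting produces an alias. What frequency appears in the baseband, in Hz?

14,975 Hz

Nyquist = 32,000/2 = 16,000 Hz; 81,025 Hz exceeds it.
Alias = |81,025 − 3×32,000| = |81,025 − 96,000| = 14,975 Hz.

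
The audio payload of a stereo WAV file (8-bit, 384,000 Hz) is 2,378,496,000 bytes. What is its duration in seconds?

3,097 seconds

Byte rate = 384,000 × 1 × 2 = 768,000 bytes/s.
Duration = 2,378,496,000 / 768,000 = 3,097 s.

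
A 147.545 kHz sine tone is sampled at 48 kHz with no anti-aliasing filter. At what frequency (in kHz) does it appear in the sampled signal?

Nyquist = 48,000/2 = 24,000 Hz; 147,545 Hz exceeds it.
Alias = |147,545 − 3×48,000| = |147,545 − 144,000| = 3,545 Hz = 3.545 kHz.

3.545 kHz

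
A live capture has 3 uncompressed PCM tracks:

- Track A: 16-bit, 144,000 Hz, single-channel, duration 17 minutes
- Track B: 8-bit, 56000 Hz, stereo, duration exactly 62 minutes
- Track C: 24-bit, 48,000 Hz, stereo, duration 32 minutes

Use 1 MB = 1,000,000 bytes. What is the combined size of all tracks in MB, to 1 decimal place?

Track A: 17 minutes = 1,020 s; 144,000 × 1,020 × 2 × 1 = 293,760,000 bytes.
Track B: exactly 62 minutes = 3,720 s; 56,000 × 3,720 × 1 × 2 = 416,640,000 bytes.
Track C: 32 minutes = 1,920 s; 48,000 × 1,920 × 3 × 2 = 552,960,000 bytes.
Total = 1,263,360,000 bytes = 1263.4 MB.

1263.4 MB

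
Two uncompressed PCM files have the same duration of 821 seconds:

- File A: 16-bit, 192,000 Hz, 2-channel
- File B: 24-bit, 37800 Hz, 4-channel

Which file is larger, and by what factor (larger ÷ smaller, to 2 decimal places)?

File A: 192,000 × 2 × 2 = 768,000 bytes/s.
File B: 37,800 × 3 × 4 = 453,600 bytes/s.
File A is larger; ratio = 630,528,000 / 372,405,600 = 1.69.

File A, by a factor of 1.69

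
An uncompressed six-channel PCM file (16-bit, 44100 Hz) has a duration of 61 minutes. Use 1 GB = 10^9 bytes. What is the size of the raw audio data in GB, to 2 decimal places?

1.94 GB

Duration = 61 minutes = 3,660 s.
Bytes = 44,100 samples/s × 3,660 s × 2 bytes/sample × 6 ch = 1,936,872,000 bytes.
1,936,872,000 / 1,000,000,000 = 1.94 GB.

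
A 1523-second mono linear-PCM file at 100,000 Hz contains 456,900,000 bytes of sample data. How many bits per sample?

Bytes per sample = 456,900,000 / (100,000 × 1,523 × 1) = 456,900,000 / 152,300,000 = 3.
Bit depth = 3 × 8 = 24 bits.

24 bits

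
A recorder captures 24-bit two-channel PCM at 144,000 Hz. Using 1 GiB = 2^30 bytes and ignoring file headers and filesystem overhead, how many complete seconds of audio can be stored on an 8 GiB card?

Uncompressed byte rate = 144,000 × 3 × 2 = 864,000 bytes/s.
Capacity = 8 × 1,073,741,824 = 8,589,934,592 bytes.
8,589,934,592 / 864,000 ≈ 9942.05 s → 9,942 seconds.

9,942 seconds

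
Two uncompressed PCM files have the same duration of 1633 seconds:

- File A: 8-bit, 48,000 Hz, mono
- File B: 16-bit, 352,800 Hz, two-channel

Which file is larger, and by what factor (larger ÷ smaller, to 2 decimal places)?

File B, by a factor of 29.40

File A: 48,000 × 1 × 1 = 48,000 bytes/s.
File B: 352,800 × 2 × 2 = 1,411,200 bytes/s.
File B is larger; ratio = 2,304,489,600 / 78,384,000 = 29.40.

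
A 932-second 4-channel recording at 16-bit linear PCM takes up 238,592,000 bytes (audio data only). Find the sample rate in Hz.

Bytes = sample_rate × seconds × bytes_per_sample × channels.
sample_rate = 238,592,000 / (932 × 2 × 4) = 238,592,000 / 7,456 = 32,000 Hz.

32,000 Hz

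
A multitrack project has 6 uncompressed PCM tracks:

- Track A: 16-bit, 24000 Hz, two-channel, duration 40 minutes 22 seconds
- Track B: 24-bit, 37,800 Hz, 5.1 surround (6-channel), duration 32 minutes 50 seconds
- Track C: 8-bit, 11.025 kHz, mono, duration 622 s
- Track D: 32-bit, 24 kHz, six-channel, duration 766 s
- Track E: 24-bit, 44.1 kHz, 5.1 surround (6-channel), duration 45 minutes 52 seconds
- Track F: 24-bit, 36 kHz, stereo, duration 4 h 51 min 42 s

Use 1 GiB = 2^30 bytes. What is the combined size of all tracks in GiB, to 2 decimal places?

Track A: 40 minutes 22 seconds = 2,422 s; 24,000 × 2,422 × 2 × 2 = 232,512,000 bytes.
Track B: 32 minutes 50 seconds = 1,970 s; 37,800 × 1,970 × 3 × 6 = 1,340,388,000 bytes.
Track C: 11,025 × 622 × 1 × 1 = 6,857,550 bytes.
Track D: 24,000 × 766 × 4 × 6 = 441,216,000 bytes.
Track E: 45 minutes 52 seconds = 2,752 s; 44,100 × 2,752 × 3 × 6 = 2,184,537,600 bytes.
Track F: 4 h 51 min 42 s = 17,502 s; 36,000 × 17,502 × 3 × 2 = 3,780,432,000 bytes.
Total = 7,985,943,150 bytes = 7.44 GiB.

7.44 GiB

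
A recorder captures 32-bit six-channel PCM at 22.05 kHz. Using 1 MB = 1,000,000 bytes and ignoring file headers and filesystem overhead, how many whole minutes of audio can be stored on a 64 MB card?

Uncompressed byte rate = 22,050 × 4 × 6 = 529,200 bytes/s.
Capacity = 64 × 1,000,000 = 64,000,000 bytes.
64,000,000 / 529,200 ≈ 120.94 s → 2 minutes.

2 minutes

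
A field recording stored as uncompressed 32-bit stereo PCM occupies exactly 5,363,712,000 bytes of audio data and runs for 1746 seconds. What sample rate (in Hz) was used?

384,000 Hz

Bytes = sample_rate × seconds × bytes_per_sample × channels.
sample_rate = 5,363,712,000 / (1,746 × 4 × 2) = 5,363,712,000 / 13,968 = 384,000 Hz.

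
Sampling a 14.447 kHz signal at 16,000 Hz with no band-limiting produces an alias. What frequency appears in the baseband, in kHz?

1.553 kHz

Nyquist = 16,000/2 = 8,000 Hz; 14,447 Hz exceeds it.
Alias = |14,447 − 1×16,000| = |14,447 − 16,000| = 1,553 Hz = 1.553 kHz.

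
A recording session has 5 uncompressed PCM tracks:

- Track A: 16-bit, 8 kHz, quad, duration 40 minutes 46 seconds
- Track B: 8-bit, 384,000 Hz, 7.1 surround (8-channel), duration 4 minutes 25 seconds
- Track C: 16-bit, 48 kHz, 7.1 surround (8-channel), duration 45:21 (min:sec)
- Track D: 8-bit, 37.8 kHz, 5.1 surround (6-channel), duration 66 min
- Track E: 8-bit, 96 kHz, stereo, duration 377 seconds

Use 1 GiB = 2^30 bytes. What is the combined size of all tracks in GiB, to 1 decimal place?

3.8 GiB

Track A: 40 minutes 46 seconds = 2,446 s; 8,000 × 2,446 × 2 × 4 = 156,544,000 bytes.
Track B: 4 minutes 25 seconds = 265 s; 384,000 × 265 × 1 × 8 = 814,080,000 bytes.
Track C: 45:21 (min:sec) = 2,721 s; 48,000 × 2,721 × 2 × 8 = 2,089,728,000 bytes.
Track D: 66 min = 3,960 s; 37,800 × 3,960 × 1 × 6 = 898,128,000 bytes.
Track E: 96,000 × 377 × 1 × 2 = 72,384,000 bytes.
Total = 4,030,864,000 bytes = 3.8 GiB.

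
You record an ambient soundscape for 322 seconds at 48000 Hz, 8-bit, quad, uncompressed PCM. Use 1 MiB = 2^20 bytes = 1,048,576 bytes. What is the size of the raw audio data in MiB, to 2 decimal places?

58.96 MiB

Bytes = 48,000 samples/s × 322 s × 1 bytes/sample × 4 ch = 61,824,000 bytes.
61,824,000 / 1,048,576 = 58.96 MiB.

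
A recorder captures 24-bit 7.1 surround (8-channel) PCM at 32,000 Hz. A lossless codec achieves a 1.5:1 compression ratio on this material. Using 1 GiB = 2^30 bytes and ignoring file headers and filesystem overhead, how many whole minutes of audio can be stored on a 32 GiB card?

Uncompressed byte rate = 32,000 × 3 × 8 = 768,000 bytes/s.
After 1.5:1 compression, effective rate ≈ 512000 bytes/s.
Capacity = 32 × 1,073,741,824 = 34,359,738,368 bytes.
34,359,738,368 / effective rate ≈ 67108.86 s → 1,118 minutes.

1,118 minutes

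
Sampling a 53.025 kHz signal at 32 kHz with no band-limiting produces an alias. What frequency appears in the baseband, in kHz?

Nyquist = 32,000/2 = 16,000 Hz; 53,025 Hz exceeds it.
Alias = |53,025 − 2×32,000| = |53,025 − 64,000| = 10,975 Hz = 10.975 kHz.

10.975 kHz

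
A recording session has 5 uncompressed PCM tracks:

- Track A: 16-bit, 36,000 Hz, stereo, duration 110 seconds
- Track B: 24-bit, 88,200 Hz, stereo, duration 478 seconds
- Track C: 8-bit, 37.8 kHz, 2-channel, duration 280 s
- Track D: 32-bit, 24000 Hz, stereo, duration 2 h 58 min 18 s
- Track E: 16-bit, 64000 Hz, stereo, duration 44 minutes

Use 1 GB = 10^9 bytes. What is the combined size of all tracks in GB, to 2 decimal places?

3.02 GB

Track A: 36,000 × 110 × 2 × 2 = 15,840,000 bytes.
Track B: 88,200 × 478 × 3 × 2 = 252,957,600 bytes.
Track C: 37,800 × 280 × 1 × 2 = 21,168,000 bytes.
Track D: 2 h 58 min 18 s = 10,698 s; 24,000 × 10,698 × 4 × 2 = 2,054,016,000 bytes.
Track E: 44 minutes = 2,640 s; 64,000 × 2,640 × 2 × 2 = 675,840,000 bytes.
Total = 3,019,821,600 bytes = 3.02 GB.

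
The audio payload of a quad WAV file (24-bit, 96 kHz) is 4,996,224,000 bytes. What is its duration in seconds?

Byte rate = 96,000 × 3 × 4 = 1,152,000 bytes/s.
Duration = 4,996,224,000 / 1,152,000 = 4,337 s.

4,337 seconds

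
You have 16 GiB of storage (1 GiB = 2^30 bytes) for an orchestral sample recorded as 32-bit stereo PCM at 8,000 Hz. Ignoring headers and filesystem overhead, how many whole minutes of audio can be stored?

Uncompressed byte rate = 8,000 × 4 × 2 = 64,000 bytes/s.
Capacity = 16 × 1,073,741,824 = 17,179,869,184 bytes.
17,179,869,184 / 64,000 ≈ 268435.46 s → 4,473 minutes.

4,473 minutes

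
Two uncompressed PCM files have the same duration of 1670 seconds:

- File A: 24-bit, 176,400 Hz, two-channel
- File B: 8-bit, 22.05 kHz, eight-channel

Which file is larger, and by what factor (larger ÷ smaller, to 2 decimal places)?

File A: 176,400 × 3 × 2 = 1,058,400 bytes/s.
File B: 22,050 × 1 × 8 = 176,400 bytes/s.
File A is larger; ratio = 1,767,528,000 / 294,588,000 = 6.00.

File A, by a factor of 6.00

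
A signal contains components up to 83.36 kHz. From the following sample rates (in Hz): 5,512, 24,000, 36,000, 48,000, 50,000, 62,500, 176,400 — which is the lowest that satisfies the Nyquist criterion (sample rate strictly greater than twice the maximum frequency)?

176,400 Hz

Need sample rate > 2 × 83,360 = 166,720 Hz.
Lowest listed rate above 166,720 Hz is 176,400 Hz.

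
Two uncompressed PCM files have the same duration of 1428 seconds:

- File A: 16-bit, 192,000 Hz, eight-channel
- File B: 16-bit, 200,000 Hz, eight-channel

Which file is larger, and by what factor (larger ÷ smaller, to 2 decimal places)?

File B, by a factor of 1.04

File A: 192,000 × 2 × 8 = 3,072,000 bytes/s.
File B: 200,000 × 2 × 8 = 3,200,000 bytes/s.
File B is larger; ratio = 4,569,600,000 / 4,386,816,000 = 1.04.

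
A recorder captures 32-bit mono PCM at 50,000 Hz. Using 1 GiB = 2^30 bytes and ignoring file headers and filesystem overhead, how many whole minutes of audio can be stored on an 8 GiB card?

715 minutes

Uncompressed byte rate = 50,000 × 4 × 1 = 200,000 bytes/s.
Capacity = 8 × 1,073,741,824 = 8,589,934,592 bytes.
8,589,934,592 / 200,000 ≈ 42949.67 s → 715 minutes.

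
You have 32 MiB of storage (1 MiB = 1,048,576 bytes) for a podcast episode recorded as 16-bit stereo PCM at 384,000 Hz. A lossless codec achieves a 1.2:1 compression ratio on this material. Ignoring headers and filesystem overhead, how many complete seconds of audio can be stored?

26 seconds

Uncompressed byte rate = 384,000 × 2 × 2 = 1,536,000 bytes/s.
After 1.2:1 compression, effective rate ≈ 1280000 bytes/s.
Capacity = 32 × 1,048,576 = 33,554,432 bytes.
33,554,432 / effective rate ≈ 26.21 s → 26 seconds.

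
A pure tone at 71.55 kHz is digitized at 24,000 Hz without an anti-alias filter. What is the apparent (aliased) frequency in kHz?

Nyquist = 24,000/2 = 12,000 Hz; 71,550 Hz exceeds it.
Alias = |71,550 − 3×24,000| = |71,550 − 72,000| = 450 Hz = 0.45 kHz.

0.45 kHz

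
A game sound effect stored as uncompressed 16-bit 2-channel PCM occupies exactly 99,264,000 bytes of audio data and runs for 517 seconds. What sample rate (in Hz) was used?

Bytes = sample_rate × seconds × bytes_per_sample × channels.
sample_rate = 99,264,000 / (517 × 2 × 2) = 99,264,000 / 2,068 = 48,000 Hz.

48,000 Hz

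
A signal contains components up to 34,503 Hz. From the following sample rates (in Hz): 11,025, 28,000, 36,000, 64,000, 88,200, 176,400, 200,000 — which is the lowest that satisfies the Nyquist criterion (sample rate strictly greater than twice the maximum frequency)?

88,200 Hz

Need sample rate > 2 × 34,503 = 69,006 Hz.
Lowest listed rate above 69,006 Hz is 88,200 Hz.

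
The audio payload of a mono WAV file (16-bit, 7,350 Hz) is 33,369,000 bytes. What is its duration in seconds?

Byte rate = 7,350 × 2 × 1 = 14,700 bytes/s.
Duration = 33,369,000 / 14,700 = 2,270 s.

2,270 seconds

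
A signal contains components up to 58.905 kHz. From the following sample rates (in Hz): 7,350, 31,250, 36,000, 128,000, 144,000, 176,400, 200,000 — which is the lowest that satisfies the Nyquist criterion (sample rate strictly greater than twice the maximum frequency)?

128,000 Hz

Need sample rate > 2 × 58,905 = 117,810 Hz.
Lowest listed rate above 117,810 Hz is 128,000 Hz.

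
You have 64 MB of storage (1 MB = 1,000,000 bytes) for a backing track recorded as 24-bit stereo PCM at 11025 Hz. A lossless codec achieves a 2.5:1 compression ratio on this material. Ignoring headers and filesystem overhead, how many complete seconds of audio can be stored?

2,418 seconds

Uncompressed byte rate = 11,025 × 3 × 2 = 66,150 bytes/s.
After 2.5:1 compression, effective rate ≈ 26460 bytes/s.
Capacity = 64 × 1,000,000 = 64,000,000 bytes.
64,000,000 / effective rate ≈ 2418.75 s → 2,418 seconds.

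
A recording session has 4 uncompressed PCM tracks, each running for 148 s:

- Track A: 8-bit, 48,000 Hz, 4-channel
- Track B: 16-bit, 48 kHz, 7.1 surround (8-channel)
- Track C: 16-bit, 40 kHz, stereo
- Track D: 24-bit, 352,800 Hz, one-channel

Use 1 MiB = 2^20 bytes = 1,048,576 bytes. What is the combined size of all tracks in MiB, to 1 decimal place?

307.5 MiB

Track A: 48,000 × 148 × 1 × 4 = 28,416,000 bytes.
Track B: 48,000 × 148 × 2 × 8 = 113,664,000 bytes.
Track C: 40,000 × 148 × 2 × 2 = 23,680,000 bytes.
Track D: 352,800 × 148 × 3 × 1 = 156,643,200 bytes.
Total = 322,403,200 bytes = 307.5 MiB.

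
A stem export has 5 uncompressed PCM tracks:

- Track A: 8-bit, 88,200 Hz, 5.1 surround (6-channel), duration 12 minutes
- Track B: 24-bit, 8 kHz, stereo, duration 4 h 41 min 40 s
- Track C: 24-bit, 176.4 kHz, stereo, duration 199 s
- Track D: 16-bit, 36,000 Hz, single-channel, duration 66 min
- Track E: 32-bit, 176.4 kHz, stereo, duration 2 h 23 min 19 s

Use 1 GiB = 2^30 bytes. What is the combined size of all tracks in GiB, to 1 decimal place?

Track A: 12 minutes = 720 s; 88,200 × 720 × 1 × 6 = 381,024,000 bytes.
Track B: 4 h 41 min 40 s = 16,900 s; 8,000 × 16,900 × 3 × 2 = 811,200,000 bytes.
Track C: 176,400 × 199 × 3 × 2 = 210,621,600 bytes.
Track D: 66 min = 3,960 s; 36,000 × 3,960 × 2 × 1 = 285,120,000 bytes.
Track E: 2 h 23 min 19 s = 8,599 s; 176,400 × 8,599 × 4 × 2 = 12,134,908,800 bytes.
Total = 13,822,874,400 bytes = 12.9 GiB.

12.9 GiB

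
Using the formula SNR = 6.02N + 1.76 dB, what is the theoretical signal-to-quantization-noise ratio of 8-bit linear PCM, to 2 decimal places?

49.92 dB

6.02 × 8 + 1.76 = 49.92 dB.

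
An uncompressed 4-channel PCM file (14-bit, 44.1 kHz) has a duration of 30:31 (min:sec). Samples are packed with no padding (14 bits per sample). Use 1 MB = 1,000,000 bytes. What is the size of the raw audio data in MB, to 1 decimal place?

565.2 MB

Duration = 30:31 (min:sec) = 1,831 s.
Bits = 44,100 × 1,831 × 14 × 4 = 4,521,837,600 bits = 565,229,700 bytes.
565,229,700 / 1,000,000 = 565.2 MB.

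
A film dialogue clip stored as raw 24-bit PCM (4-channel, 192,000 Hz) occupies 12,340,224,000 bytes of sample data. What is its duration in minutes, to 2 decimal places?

Byte rate = 192,000 × 3 × 4 = 2,304,000 bytes/s.
Duration = 12,340,224,000 / 2,304,000 = 5,356 s.
5,356 s / 60 = 89.27 minutes.

89.27 minutes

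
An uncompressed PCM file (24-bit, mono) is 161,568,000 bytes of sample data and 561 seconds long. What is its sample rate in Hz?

Bytes = sample_rate × seconds × bytes_per_sample × channels.
sample_rate = 161,568,000 / (561 × 3 × 1) = 161,568,000 / 1,683 = 96,000 Hz.

96,000 Hz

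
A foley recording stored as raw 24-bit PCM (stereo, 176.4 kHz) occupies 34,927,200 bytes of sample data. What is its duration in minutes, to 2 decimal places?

Byte rate = 176,400 × 3 × 2 = 1,058,400 bytes/s.
Duration = 34,927,200 / 1,058,400 = 33 s.
33 s / 60 = 0.55 minutes.

0.55 minutes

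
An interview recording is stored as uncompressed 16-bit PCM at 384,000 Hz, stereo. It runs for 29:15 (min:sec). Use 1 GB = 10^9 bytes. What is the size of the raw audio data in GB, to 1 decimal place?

Duration = 29:15 (min:sec) = 1,755 s.
Bytes = 384,000 samples/s × 1,755 s × 2 bytes/sample × 2 ch = 2,695,680,000 bytes.
2,695,680,000 / 1,000,000,000 = 2.7 GB.

2.7 GB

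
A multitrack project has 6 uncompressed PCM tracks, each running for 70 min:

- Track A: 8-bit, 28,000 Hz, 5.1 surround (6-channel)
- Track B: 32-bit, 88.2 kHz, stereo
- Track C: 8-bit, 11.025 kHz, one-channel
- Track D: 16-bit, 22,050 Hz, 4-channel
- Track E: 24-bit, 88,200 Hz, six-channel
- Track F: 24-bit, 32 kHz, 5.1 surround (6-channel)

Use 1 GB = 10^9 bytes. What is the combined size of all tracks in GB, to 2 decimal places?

13.54 GB

70 min = 4,200 s.
Track A: 28,000 × 4,200 × 1 × 6 = 705,600,000 bytes.
Track B: 88,200 × 4,200 × 4 × 2 = 2,963,520,000 bytes.
Track C: 11,025 × 4,200 × 1 × 1 = 46,305,000 bytes.
Track D: 22,050 × 4,200 × 2 × 4 = 740,880,000 bytes.
Track E: 88,200 × 4,200 × 3 × 6 = 6,667,920,000 bytes.
Track F: 32,000 × 4,200 × 3 × 6 = 2,419,200,000 bytes.
Total = 13,543,425,000 bytes = 13.54 GB.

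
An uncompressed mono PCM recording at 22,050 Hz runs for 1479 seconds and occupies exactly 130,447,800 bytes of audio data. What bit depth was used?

Bytes per sample = 130,447,800 / (22,050 × 1,479 × 1) = 130,447,800 / 32,611,950 = 4.
Bit depth = 4 × 8 = 32 bits.

32 bits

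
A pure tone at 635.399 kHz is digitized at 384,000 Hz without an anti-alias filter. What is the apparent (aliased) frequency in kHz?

132.601 kHz

Nyquist = 384,000/2 = 192,000 Hz; 635,399 Hz exceeds it.
Alias = |635,399 − 2×384,000| = |635,399 − 768,000| = 132,601 Hz = 132.601 kHz.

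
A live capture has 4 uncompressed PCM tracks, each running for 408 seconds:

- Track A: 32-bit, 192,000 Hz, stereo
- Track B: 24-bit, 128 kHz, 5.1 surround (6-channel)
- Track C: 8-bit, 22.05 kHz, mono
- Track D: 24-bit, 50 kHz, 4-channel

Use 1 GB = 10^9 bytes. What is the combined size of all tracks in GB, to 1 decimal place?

Track A: 192,000 × 408 × 4 × 2 = 626,688,000 bytes.
Track B: 128,000 × 408 × 3 × 6 = 940,032,000 bytes.
Track C: 22,050 × 408 × 1 × 1 = 8,996,400 bytes.
Track D: 50,000 × 408 × 3 × 4 = 244,800,000 bytes.
Total = 1,820,516,400 bytes = 1.8 GB.

1.8 GB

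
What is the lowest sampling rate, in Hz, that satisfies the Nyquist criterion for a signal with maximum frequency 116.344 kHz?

Minimum sample rate = 2 × 116,344 Hz = 232,688 Hz.

232,688 Hz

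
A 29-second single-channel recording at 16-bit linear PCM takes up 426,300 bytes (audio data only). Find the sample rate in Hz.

7,350 Hz

Bytes = sample_rate × seconds × bytes_per_sample × channels.
sample_rate = 426,300 / (29 × 2 × 1) = 426,300 / 58 = 7,350 Hz.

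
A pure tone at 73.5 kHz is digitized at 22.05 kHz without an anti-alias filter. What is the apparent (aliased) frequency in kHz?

Nyquist = 22,050/2 = 11,025 Hz; 73,500 Hz exceeds it.
Alias = |73,500 − 3×22,050| = |73,500 − 66,150| = 7,350 Hz = 7.35 kHz.

7.35 kHz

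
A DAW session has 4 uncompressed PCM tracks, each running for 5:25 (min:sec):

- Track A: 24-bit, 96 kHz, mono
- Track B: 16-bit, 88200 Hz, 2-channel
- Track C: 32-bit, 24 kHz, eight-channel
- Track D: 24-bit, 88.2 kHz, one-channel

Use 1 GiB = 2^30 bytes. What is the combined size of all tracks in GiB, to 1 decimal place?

0.5 GiB

5:25 (min:sec) = 325 s.
Track A: 96,000 × 325 × 3 × 1 = 93,600,000 bytes.
Track B: 88,200 × 325 × 2 × 2 = 114,660,000 bytes.
Track C: 24,000 × 325 × 4 × 8 = 249,600,000 bytes.
Track D: 88,200 × 325 × 3 × 1 = 85,995,000 bytes.
Total = 543,855,000 bytes = 0.5 GiB.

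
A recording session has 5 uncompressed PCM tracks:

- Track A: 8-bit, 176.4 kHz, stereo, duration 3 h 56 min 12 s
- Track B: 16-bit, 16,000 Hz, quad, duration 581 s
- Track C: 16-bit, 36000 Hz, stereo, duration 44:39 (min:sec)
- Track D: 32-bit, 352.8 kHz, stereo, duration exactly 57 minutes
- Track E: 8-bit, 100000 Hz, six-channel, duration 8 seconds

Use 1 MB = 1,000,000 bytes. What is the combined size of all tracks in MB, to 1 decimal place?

Track A: 3 h 56 min 12 s = 14,172 s; 176,400 × 14,172 × 1 × 2 = 4,999,881,600 bytes.
Track B: 16,000 × 581 × 2 × 4 = 74,368,000 bytes.
Track C: 44:39 (min:sec) = 2,679 s; 36,000 × 2,679 × 2 × 2 = 385,776,000 bytes.
Track D: exactly 57 minutes = 3,420 s; 352,800 × 3,420 × 4 × 2 = 9,652,608,000 bytes.
Track E: 100,000 × 8 × 1 × 6 = 4,800,000 bytes.
Total = 15,117,433,600 bytes = 15117.4 MB.

15117.4 MB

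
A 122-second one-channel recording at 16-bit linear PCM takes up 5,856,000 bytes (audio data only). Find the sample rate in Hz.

Bytes = sample_rate × seconds × bytes_per_sample × channels.
sample_rate = 5,856,000 / (122 × 2 × 1) = 5,856,000 / 244 = 24,000 Hz.

24,000 Hz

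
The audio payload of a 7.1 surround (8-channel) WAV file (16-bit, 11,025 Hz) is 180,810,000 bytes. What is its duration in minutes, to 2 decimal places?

Byte rate = 11,025 × 2 × 8 = 176,400 bytes/s.
Duration = 180,810,000 / 176,400 = 1,025 s.
1,025 s / 60 = 17.08 minutes.

17.08 minutes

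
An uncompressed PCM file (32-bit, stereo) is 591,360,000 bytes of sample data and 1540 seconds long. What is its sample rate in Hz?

Bytes = sample_rate × seconds × bytes_per_sample × channels.
sample_rate = 591,360,000 / (1,540 × 4 × 2) = 591,360,000 / 12,320 = 48,000 Hz.

48,000 Hz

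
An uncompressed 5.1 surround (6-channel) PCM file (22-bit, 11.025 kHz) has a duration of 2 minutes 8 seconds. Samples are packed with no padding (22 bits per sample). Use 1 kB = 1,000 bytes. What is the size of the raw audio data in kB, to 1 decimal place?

23284.8 kB

Duration = 2 minutes 8 seconds = 128 s.
Bits = 11,025 × 128 × 22 × 6 = 186,278,400 bits = 23,284,800 bytes.
23,284,800 / 1,000 = 23284.8 kB.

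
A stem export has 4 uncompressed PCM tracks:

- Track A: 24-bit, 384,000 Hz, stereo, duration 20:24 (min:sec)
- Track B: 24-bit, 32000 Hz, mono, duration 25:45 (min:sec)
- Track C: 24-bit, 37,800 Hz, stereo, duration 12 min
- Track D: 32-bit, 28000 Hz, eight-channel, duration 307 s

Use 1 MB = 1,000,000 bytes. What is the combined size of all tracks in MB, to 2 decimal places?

3406.78 MB

Track A: 20:24 (min:sec) = 1,224 s; 384,000 × 1,224 × 3 × 2 = 2,820,096,000 bytes.
Track B: 25:45 (min:sec) = 1,545 s; 32,000 × 1,545 × 3 × 1 = 148,320,000 bytes.
Track C: 12 min = 720 s; 37,800 × 720 × 3 × 2 = 163,296,000 bytes.
Track D: 28,000 × 307 × 4 × 8 = 275,072,000 bytes.
Total = 3,406,784,000 bytes = 3406.78 MB.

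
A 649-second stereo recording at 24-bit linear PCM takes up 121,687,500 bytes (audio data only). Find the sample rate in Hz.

Bytes = sample_rate × seconds × bytes_per_sample × channels.
sample_rate = 121,687,500 / (649 × 3 × 2) = 121,687,500 / 3,894 = 31,250 Hz.

31,250 Hz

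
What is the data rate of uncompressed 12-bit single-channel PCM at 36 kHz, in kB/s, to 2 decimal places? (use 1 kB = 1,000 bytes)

54.00 kB/s

Bit rate = 36,000 × 12 × 1 = 432,000 bits/s.
432,000 / 8 = 54,000 B/s = 54.00 kB/s.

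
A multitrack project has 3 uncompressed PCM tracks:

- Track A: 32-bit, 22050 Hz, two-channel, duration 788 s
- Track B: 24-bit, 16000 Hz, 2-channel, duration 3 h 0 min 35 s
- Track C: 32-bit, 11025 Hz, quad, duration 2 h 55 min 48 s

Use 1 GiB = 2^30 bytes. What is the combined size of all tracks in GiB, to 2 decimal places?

2.83 GiB

Track A: 22,050 × 788 × 4 × 2 = 139,003,200 bytes.
Track B: 3 h 0 min 35 s = 10,835 s; 16,000 × 10,835 × 3 × 2 = 1,040,160,000 bytes.
Track C: 2 h 55 min 48 s = 10,548 s; 11,025 × 10,548 × 4 × 4 = 1,860,667,200 bytes.
Total = 3,039,830,400 bytes = 2.83 GiB.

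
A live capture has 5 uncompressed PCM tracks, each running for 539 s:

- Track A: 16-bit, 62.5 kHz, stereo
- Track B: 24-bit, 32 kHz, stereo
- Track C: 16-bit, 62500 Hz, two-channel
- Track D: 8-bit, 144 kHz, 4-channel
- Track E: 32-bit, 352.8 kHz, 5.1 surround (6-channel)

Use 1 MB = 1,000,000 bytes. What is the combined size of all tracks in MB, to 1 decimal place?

Track A: 62,500 × 539 × 2 × 2 = 134,750,000 bytes.
Track B: 32,000 × 539 × 3 × 2 = 103,488,000 bytes.
Track C: 62,500 × 539 × 2 × 2 = 134,750,000 bytes.
Track D: 144,000 × 539 × 1 × 4 = 310,464,000 bytes.
Track E: 352,800 × 539 × 4 × 6 = 4,563,820,800 bytes.
Total = 5,247,272,800 bytes = 5247.3 MB.

5247.3 MB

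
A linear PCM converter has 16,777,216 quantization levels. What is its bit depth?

24 bits

log2(16,777,216) = 24.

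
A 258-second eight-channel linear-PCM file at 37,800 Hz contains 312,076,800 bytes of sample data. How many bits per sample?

32 bits

Bytes per sample = 312,076,800 / (37,800 × 258 × 8) = 312,076,800 / 78,019,200 = 4.
Bit depth = 4 × 8 = 32 bits.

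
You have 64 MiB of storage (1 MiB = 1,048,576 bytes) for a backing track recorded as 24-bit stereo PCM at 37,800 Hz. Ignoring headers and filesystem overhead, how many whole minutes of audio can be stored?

4 minutes

Uncompressed byte rate = 37,800 × 3 × 2 = 226,800 bytes/s.
Capacity = 64 × 1,048,576 = 67,108,864 bytes.
67,108,864 / 226,800 ≈ 295.89 s → 4 minutes.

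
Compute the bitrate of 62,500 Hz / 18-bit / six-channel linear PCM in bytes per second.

Bit rate = 62,500 × 18 × 6 = 6,750,000 bits/s.
6,750,000 / 8 = 843,750 bytes/s.

843,750 bytes/s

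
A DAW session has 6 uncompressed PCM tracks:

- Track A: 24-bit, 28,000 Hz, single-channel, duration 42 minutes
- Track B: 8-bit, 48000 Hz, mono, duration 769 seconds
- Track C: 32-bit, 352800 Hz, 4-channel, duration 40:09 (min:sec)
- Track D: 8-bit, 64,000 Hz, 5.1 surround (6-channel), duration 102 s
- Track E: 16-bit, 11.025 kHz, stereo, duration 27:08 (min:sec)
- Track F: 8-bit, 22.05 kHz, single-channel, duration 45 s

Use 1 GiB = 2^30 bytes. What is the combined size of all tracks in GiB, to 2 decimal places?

13.00 GiB

Track A: 42 minutes = 2,520 s; 28,000 × 2,520 × 3 × 1 = 211,680,000 bytes.
Track B: 48,000 × 769 × 1 × 1 = 36,912,000 bytes.
Track C: 40:09 (min:sec) = 2,409 s; 352,800 × 2,409 × 4 × 4 = 13,598,323,200 bytes.
Track D: 64,000 × 102 × 1 × 6 = 39,168,000 bytes.
Track E: 27:08 (min:sec) = 1,628 s; 11,025 × 1,628 × 2 × 2 = 71,794,800 bytes.
Track F: 22,050 × 45 × 1 × 1 = 992,250 bytes.
Total = 13,958,870,250 bytes = 13.00 GiB.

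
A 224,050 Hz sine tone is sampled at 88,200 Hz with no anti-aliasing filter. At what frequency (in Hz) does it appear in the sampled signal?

40,550 Hz

Nyquist = 88,200/2 = 44,100 Hz; 224,050 Hz exceeds it.
Alias = |224,050 − 3×88,200| = |224,050 − 264,600| = 40,550 Hz.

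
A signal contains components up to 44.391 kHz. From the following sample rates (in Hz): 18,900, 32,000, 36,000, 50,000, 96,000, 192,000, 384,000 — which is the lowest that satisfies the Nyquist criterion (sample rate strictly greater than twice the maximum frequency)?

96,000 Hz

Need sample rate > 2 × 44,391 = 88,782 Hz.
Lowest listed rate above 88,782 Hz is 96,000 Hz.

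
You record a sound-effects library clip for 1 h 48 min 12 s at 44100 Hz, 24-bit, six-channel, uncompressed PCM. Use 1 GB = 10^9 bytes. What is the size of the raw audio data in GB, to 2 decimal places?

5.15 GB

Duration = 1 h 48 min 12 s = 6,492 s.
Bytes = 44,100 samples/s × 6,492 s × 3 bytes/sample × 6 ch = 5,153,349,600 bytes.
5,153,349,600 / 1,000,000,000 = 5.15 GB.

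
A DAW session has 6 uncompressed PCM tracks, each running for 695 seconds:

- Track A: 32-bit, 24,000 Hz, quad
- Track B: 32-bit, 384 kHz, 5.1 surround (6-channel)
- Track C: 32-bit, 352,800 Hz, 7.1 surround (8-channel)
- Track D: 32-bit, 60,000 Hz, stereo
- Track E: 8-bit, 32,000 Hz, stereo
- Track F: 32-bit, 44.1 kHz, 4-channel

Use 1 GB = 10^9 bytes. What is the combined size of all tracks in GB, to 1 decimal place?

Track A: 24,000 × 695 × 4 × 4 = 266,880,000 bytes.
Track B: 384,000 × 695 × 4 × 6 = 6,405,120,000 bytes.
Track C: 352,800 × 695 × 4 × 8 = 7,846,272,000 bytes.
Track D: 60,000 × 695 × 4 × 2 = 333,600,000 bytes.
Track E: 32,000 × 695 × 1 × 2 = 44,480,000 bytes.
Track F: 44,100 × 695 × 4 × 4 = 490,392,000 bytes.
Total = 15,386,744,000 bytes = 15.4 GB.

15.4 GB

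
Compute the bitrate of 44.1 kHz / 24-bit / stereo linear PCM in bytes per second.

264,600 bytes/s

Bit rate = 44,100 × 24 × 2 = 2,116,800 bits/s.
2,116,800 / 8 = 264,600 bytes/s.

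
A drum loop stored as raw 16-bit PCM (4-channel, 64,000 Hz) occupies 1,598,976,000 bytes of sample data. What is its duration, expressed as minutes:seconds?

52:03

Byte rate = 64,000 × 2 × 4 = 512,000 bytes/s.
Duration = 1,598,976,000 / 512,000 = 3,123 s.
3,123 s = 52:03.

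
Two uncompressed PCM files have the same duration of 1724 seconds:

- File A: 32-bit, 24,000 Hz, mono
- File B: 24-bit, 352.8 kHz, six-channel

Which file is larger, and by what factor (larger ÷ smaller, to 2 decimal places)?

File B, by a factor of 66.15

File A: 24,000 × 4 × 1 = 96,000 bytes/s.
File B: 352,800 × 3 × 6 = 6,350,400 bytes/s.
File B is larger; ratio = 10,948,089,600 / 165,504,000 = 66.15.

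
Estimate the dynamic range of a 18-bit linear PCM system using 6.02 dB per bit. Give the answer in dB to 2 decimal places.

18 × 6.02 = 108.36 dB.

108.36 dB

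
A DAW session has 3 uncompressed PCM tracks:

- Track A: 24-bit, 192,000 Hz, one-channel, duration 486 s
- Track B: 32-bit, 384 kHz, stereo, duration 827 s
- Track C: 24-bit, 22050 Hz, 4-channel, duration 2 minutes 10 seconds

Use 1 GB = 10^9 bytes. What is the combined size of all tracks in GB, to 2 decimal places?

Track A: 192,000 × 486 × 3 × 1 = 279,936,000 bytes.
Track B: 384,000 × 827 × 4 × 2 = 2,540,544,000 bytes.
Track C: 2 minutes 10 seconds = 130 s; 22,050 × 130 × 3 × 4 = 34,398,000 bytes.
Total = 2,854,878,000 bytes = 2.85 GB.

2.85 GB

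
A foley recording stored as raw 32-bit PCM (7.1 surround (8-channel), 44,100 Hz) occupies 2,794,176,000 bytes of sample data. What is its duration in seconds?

1,980 seconds

Byte rate = 44,100 × 4 × 8 = 1,411,200 bytes/s.
Duration = 2,794,176,000 / 1,411,200 = 1,980 s.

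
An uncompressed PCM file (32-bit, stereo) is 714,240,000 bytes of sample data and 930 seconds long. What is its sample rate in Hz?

Bytes = sample_rate × seconds × bytes_per_sample × channels.
sample_rate = 714,240,000 / (930 × 4 × 2) = 714,240,000 / 7,440 = 96,000 Hz.

96,000 Hz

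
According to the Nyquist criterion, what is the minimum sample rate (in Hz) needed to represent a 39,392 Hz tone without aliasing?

Minimum sample rate = 2 × 39,392 Hz = 78,784 Hz.

78,784 Hz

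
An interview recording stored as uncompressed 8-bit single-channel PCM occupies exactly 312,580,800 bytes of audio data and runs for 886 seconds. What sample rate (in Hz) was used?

352,800 Hz

Bytes = sample_rate × seconds × bytes_per_sample × channels.
sample_rate = 312,580,800 / (886 × 1 × 1) = 312,580,800 / 886 = 352,800 Hz.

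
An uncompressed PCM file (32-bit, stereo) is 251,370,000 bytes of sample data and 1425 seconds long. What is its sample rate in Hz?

Bytes = sample_rate × seconds × bytes_per_sample × channels.
sample_rate = 251,370,000 / (1,425 × 4 × 2) = 251,370,000 / 11,400 = 22,050 Hz.

22,050 Hz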